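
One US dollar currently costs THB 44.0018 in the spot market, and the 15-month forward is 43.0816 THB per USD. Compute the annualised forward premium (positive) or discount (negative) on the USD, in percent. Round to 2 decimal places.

-1.67%

T = 15/12 years.
Period premium: (43.0816 − 44.0018)/44.0018 = -0.0209128.
×(1/T) gives -1.67% p.a.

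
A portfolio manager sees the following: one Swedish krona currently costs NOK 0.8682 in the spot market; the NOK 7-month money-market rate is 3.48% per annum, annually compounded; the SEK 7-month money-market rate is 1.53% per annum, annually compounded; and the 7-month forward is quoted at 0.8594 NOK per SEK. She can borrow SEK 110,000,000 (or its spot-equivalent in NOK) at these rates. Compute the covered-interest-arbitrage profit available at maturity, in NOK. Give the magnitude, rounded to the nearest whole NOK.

NOK 2,051,815

T = 7/12 years.
Route A — deposit SEK, sell forward: 110,000,000 × 1.0088967552 × 0.8594 = NOK 95,375,045.86.
Route B — convert at spot, deposit NOK: 110,000,000 × 0.8682 × 1.0201551939 = NOK 97,426,861.33.
The quoted forward undervalues SEK, so borrow SEK, convert to NOK at spot, deposit the NOK at 3.48%, and buy SEK forward at 0.8594 to cover the loan.
Arbitrage profit = |95,375,045.86 − 97,426,861.33| = NOK 2,051,815.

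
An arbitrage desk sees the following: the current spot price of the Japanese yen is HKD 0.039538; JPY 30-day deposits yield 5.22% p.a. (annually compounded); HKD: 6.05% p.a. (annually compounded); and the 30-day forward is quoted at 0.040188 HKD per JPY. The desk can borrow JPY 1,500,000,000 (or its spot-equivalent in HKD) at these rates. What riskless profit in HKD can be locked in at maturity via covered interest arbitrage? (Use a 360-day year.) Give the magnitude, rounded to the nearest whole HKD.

T = 30/360 years.
Route A — deposit JPY, sell forward: 1,500,000,000 × 1.0042492702 × 0.040188 = HKD 60,538,154.51.
Route B — convert at spot, deposit HKD: 1,500,000,000 × 0.039538 × 1.0049070415 = HKD 59,598,021.91.
The quoted forward overvalues JPY, so borrow HKD, buy JPY at spot, deposit the JPY at 5.22%, and sell the proceeds forward at 0.040188.
Arbitrage profit = |60,538,154.51 − 59,598,021.91| = HKD 940,133.

HKD 940,133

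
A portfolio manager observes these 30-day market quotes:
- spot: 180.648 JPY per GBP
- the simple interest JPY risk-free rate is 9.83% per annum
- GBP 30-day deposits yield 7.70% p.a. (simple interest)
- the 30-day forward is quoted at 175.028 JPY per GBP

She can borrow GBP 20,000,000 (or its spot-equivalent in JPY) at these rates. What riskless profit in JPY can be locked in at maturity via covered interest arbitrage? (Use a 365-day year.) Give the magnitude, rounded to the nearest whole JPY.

JPY 119,436,508

T = 30/365 years.
Keep in GBP, deliver into the forward: 20,000,000·1.006328767123·175.028 = JPY 3,522,714,229.04.
Swap to JPY now, deposit: 20,000,000·180.648·1.008079452055 = JPY 3,642,150,737.10.
The quoted forward undervalues GBP, so borrow GBP, convert to JPY at spot, deposit the JPY at 9.83%, and buy GBP forward at 175.028 to cover the loan.
Arbitrage profit = |3,522,714,229.04 − 3,642,150,737.10| = JPY 119,436,508.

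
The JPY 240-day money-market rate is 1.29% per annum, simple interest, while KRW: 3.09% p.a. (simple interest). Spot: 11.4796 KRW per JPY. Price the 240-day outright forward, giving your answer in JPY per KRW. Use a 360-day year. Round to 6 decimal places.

T = 240/360 years.
Growth of 1 KRW over T: 1 + 0.0309×240/360 = 1.020600.
JPY growth factor: 1 + 0.0129×240/360 = 1.008600.
Forward (KRW per JPY) = 11.4796 × 1.020600 / 1.008600 = 11.61618.
Quoted the other way: 1/11.61618 = 0.086087 JPY per KRW.

0.086087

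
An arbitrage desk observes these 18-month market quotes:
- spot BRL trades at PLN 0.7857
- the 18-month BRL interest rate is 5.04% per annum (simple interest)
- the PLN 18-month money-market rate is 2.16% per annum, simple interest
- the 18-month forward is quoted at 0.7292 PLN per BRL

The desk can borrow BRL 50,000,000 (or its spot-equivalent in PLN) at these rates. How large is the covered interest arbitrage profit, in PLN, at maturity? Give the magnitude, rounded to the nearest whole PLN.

T = 18/12 years.
Route A — deposit BRL, sell forward: 50,000,000 × 1.075600 × 0.7292 = PLN 39,216,376.00.
Route B — convert at spot, deposit PLN: 50,000,000 × 0.7857 × 1.032400 = PLN 40,557,834.00.
The quoted forward undervalues BRL, so borrow BRL, convert to PLN at spot, deposit the PLN at 2.16%, and buy BRL forward at 0.7292 to cover the loan.
The gap between the two covered legs is PLN 1,341,458.

PLN 1,341,458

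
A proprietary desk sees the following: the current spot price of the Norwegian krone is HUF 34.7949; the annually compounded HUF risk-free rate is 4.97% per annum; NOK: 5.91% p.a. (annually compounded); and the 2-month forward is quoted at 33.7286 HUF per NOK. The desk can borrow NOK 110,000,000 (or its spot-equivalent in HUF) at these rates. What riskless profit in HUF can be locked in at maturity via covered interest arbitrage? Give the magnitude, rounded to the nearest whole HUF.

HUF 112,683,462

T = 2/12 years.
Route A — deposit NOK, sell forward: 110,000,000 × 1.009615853207 × 33.7286 = HUF 3,745,822,219.31.
Route B — convert at spot, deposit HUF: 110,000,000 × 34.7949 × 1.008116832486 = HUF 3,858,505,681.21.
The quoted forward undervalues NOK, so borrow NOK, convert to HUF at spot, deposit the HUF at 4.97%, and buy NOK forward at 33.7286 to cover the loan.
The gap between the two covered legs is HUF 112,683,462.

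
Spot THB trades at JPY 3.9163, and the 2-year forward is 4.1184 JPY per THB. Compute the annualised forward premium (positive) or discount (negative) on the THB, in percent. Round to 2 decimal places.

+2.58%

T = 2 years.
THB trades forward at +5.16048% vs spot over the period.
Annualise by dividing by T: 0.0516048 / 2 = 0.025802 → 2.58%.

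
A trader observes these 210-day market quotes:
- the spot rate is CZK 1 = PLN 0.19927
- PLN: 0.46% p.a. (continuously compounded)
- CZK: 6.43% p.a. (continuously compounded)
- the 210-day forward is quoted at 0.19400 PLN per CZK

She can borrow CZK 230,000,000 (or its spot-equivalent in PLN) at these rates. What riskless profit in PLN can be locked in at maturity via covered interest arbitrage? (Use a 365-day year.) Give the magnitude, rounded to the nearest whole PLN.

PLN 348,050

T = 210/365 years.
Invest the CZK and cover forward: 230,000,000 × 1.0376873349 × 0.19400 = PLN 46,301,608.88.
Convert at spot and invest in PLN: 230,000,000 × 0.19927 × 1.0026500806 = PLN 45,953,558.76.
The quoted forward overvalues CZK, so borrow PLN, buy CZK at spot, deposit the CZK at 6.43%, and sell the proceeds forward at 0.19400.
Profit = 46,301,608.88 − 45,953,558.76 = PLN 348,050.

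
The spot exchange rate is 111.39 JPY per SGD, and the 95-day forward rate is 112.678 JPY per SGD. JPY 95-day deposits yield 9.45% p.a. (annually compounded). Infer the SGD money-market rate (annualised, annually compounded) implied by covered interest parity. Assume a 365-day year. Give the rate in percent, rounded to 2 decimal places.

4.72%

T = 95/365 years.
F/S = 112.678/111.39 = 1.0115630 = (growth of JPY) / (growth of SGD).
The JPY side grows by (1 + 0.0945)^(95/365) = 1.0237805.
Hence g_SGD = 1.0120778.
r = 1.0120778^(365/95) − 1 = 0.047207 → 4.72%.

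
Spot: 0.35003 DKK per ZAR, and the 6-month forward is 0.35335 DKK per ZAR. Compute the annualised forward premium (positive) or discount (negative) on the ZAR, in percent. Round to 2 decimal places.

T = 6/12 years.
(F − S)/S = (0.35335 − 0.35003)/0.35003 = 0.0094849.
Per annum: 0.0094849 / (6/12) = 0.018970 = 1.90%.

+1.90%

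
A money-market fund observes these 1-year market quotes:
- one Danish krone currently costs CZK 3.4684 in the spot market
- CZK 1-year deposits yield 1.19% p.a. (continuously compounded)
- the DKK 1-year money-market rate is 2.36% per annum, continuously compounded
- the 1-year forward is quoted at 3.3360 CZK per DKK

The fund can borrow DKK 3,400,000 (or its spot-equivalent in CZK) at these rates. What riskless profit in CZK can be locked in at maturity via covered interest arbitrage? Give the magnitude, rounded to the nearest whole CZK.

CZK 320,465

T = 1 year.
Route A — deposit DKK, sell forward: 3,400,000 × 1.0238806837 × 3.3360 = CZK 11,613,264.27.
Route B — convert at spot, deposit CZK: 3,400,000 × 3.4684 × 1.0119710867 = CZK 11,933,729.76.
The quoted forward undervalues DKK, so borrow DKK, convert to CZK at spot, deposit the CZK at 1.19%, and buy DKK forward at 3.3360 to cover the loan.
The gap between the two covered legs is CZK 320,465.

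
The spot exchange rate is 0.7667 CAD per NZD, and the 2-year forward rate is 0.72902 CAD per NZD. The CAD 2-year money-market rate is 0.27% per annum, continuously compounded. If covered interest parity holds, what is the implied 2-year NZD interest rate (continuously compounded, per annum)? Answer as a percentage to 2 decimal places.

T = 2 years.
F/S = 0.72902/0.7667 = 0.9508543 = (growth of CAD) / (growth of NZD).
CAD growth factor: e^(0.0027×2) = 1.0054146.
That pins the NZD growth at 1.0573803.
r = ln(1.0573803)/2 = 0.027897 → 2.79%.

2.79%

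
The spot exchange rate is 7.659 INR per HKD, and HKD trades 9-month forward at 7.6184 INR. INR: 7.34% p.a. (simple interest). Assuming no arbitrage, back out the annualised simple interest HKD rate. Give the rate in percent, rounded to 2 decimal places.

T = 9/12 years.
CIP gives F = S · g_INR/g_HKD, so g_INR/g_HKD = 7.6184/7.659 = 0.9946990.
The INR side grows by 1 + 0.0734×9/12 = 1.055050.
Hence g_HKD = 1.0606726.
(1.0606726 − 1)/T = 0.080897, i.e. 8.09%.

8.09%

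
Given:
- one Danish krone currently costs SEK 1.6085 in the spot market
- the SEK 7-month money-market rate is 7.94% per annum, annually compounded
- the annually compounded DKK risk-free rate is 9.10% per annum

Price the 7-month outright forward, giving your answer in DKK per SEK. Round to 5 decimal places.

0.62559

T = 7/12 years.
SEK accumulates by (1 + 0.0794)^(7/12) = 1.0455779.
DKK accumulates by (1 + 0.0910)^(7/12) = 1.052118.
Forward (SEK per DKK) = 1.6085 × 1.0455779 / 1.052118 = 1.598501.
Quoted the other way: 1/1.598501 = 0.62559 DKK per SEK.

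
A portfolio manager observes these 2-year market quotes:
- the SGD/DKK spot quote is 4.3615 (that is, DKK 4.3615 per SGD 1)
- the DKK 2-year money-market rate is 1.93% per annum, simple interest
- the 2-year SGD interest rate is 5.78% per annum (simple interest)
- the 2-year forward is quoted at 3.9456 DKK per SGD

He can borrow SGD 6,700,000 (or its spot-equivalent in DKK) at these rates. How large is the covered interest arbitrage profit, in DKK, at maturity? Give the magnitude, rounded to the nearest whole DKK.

T = 2 years.
Invest the SGD and cover forward: 6,700,000 × 1.115600 × 3.9456 = DKK 29,491,466.11.
Convert at spot and invest in DKK: 6,700,000 × 4.3615 × 1.038600 = DKK 30,350,021.13.
The quoted forward undervalues SGD, so borrow SGD, convert to DKK at spot, deposit the DKK at 1.93%, and buy SGD forward at 3.9456 to cover the loan.
Arbitrage profit = |29,491,466.11 − 30,350,021.13| = DKK 858,555.

DKK 858,555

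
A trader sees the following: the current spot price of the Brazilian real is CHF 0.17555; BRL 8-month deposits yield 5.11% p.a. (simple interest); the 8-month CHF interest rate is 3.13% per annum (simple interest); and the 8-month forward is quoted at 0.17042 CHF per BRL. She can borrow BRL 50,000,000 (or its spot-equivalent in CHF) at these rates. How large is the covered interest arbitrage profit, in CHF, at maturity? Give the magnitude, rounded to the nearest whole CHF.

T = 8/12 years.
Invest the BRL and cover forward: 50,000,000 × 1.034066667 × 0.17042 = CHF 8,811,282.07.
Convert at spot and invest in CHF: 50,000,000 × 0.17555 × 1.020866667 = CHF 8,960,657.17.
The quoted forward undervalues BRL, so borrow BRL, convert to CHF at spot, deposit the CHF at 3.13%, and buy BRL forward at 0.17042 to cover the loan.
Profit = 8,960,657.17 − 8,811,282.07 = CHF 149,375.

CHF 149,375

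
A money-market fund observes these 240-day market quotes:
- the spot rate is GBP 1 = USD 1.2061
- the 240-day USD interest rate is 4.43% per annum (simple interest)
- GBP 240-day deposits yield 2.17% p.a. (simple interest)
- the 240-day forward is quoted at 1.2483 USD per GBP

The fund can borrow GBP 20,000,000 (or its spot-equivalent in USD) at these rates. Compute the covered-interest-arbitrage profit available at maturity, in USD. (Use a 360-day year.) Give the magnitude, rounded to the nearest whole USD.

T = 240/360 years.
Route A — deposit GBP, sell forward: 20,000,000 × 1.0144666667 × 1.2483 = USD 25,327,174.80.
Route B — convert at spot, deposit USD: 20,000,000 × 1.2061 × 1.0295333333 = USD 24,834,403.07.
The quoted forward overvalues GBP, so borrow USD, buy GBP at spot, deposit the GBP at 2.17%, and sell the proceeds forward at 1.2483.
Profit = 25,327,174.80 − 24,834,403.07 = USD 492,772.

USD 492,772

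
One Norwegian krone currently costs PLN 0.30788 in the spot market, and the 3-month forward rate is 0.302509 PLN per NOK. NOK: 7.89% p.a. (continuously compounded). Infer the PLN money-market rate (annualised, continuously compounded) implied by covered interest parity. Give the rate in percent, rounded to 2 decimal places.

0.85%

T = 3/12 years.
F/S = 0.302509/0.30788 = 0.9825549 = (growth of PLN) / (growth of NOK).
The NOK side grows by e^(0.0789×3/12) = 1.0199208.
Hence g_PLN = 1.0021282.
Take logs: ln 1.0021282 / (3/12) = 0.008504, so 0.85%.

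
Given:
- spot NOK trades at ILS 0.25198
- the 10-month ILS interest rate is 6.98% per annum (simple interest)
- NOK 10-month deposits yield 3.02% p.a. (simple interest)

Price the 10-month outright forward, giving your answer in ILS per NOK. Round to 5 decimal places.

T = 10/12 years.
ILS accumulates by 1 + 0.0698×10/12 = 1.0581667.
NOK accumulates by 1 + 0.0302×10/12 = 1.0251667.
So F = 0.25198 × 1.0581667 / 1.0251667 = 0.2600912 (ILS/NOK).

0.26009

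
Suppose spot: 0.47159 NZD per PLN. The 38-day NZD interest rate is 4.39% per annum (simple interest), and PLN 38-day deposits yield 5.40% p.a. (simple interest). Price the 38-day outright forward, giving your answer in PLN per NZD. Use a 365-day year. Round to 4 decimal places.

T = 38/365 years.
NZD growth factor: 1 + 0.0439×38/365 = 1.0045704.
PLN accumulates by 1 + 0.0540×38/365 = 1.0056219.
So F = 0.47159 × 1.0045704 / 1.0056219 = 0.4710969 (NZD/PLN).
Invert for PLN per NZD: 1 / 0.4710969 = 2.1227.

2.1227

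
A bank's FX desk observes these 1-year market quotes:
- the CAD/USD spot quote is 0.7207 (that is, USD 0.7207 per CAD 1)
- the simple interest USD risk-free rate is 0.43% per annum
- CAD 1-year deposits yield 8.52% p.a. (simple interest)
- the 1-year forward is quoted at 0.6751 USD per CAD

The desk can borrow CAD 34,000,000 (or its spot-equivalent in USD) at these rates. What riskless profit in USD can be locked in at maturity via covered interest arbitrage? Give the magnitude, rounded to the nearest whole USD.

T = 1 year.
Route A — deposit CAD, sell forward: 34,000,000 × 1.085200 × 0.6751 = USD 24,909,029.68.
Route B — convert at spot, deposit USD: 34,000,000 × 0.7207 × 1.004300 = USD 24,609,166.34.
The quoted forward overvalues CAD, so borrow USD, buy CAD at spot, deposit the CAD at 8.52%, and sell the proceeds forward at 0.6751.
Arbitrage profit = |24,909,029.68 − 24,609,166.34| = USD 299,863.

USD 299,863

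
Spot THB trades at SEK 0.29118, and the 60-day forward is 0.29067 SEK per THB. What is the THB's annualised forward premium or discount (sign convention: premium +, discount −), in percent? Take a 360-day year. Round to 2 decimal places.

-1.05%

T = 60/360 years.
(F − S)/S = (0.29067 − 0.29118)/0.29118 = -0.0017515.
Per annum: -0.0017515 / (60/360) = -0.010509 = -1.05%.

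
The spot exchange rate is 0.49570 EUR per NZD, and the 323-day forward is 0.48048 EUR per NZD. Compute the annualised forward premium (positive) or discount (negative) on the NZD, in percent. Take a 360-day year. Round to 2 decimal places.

T = 323/360 years.
Period premium: (0.48048 − 0.4957)/0.4957 = -0.0307041.
Per annum: -0.0307041 / (323/360) = -0.034221 = -3.42%.

-3.42%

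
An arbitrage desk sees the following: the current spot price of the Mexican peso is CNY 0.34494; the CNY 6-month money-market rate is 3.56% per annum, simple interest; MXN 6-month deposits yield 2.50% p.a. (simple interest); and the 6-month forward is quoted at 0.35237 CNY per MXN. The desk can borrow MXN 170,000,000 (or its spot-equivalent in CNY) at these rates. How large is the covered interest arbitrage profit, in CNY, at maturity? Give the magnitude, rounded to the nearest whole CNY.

T = 6/12 years.
Keep in MXN, deliver into the forward: 170,000,000·1.012500·0.35237 = CNY 60,651,686.25.
Swap to CNY now, deposit: 170,000,000·0.34494·1.017800 = CNY 59,683,588.44.
The quoted forward overvalues MXN, so borrow CNY, buy MXN at spot, deposit the MXN at 2.50%, and sell the proceeds forward at 0.35237.
Profit = 60,651,686.25 − 59,683,588.44 = CNY 968,098.

CNY 968,098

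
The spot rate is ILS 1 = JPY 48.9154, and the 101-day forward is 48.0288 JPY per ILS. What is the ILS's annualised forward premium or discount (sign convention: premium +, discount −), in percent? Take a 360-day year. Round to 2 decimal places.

T = 101/360 years.
ILS trades forward at -1.81252% vs spot over the period.
Annualise by dividing by T: -0.0181252 / (101/360) = -0.064605 → -6.46%.

-6.46%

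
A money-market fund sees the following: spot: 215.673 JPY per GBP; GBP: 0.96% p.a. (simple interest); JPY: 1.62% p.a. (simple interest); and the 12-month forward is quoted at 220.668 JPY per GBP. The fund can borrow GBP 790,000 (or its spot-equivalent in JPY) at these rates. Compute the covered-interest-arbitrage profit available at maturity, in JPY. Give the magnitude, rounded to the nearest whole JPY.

T = 1 year.
Invest the GBP and cover forward: 790,000 × 1.009600 × 220.668 = JPY 176,001,266.11.
Convert at spot and invest in JPY: 790,000 × 215.673 × 1.016200 = JPY 173,141,853.05.
The quoted forward overvalues GBP, so borrow JPY, buy GBP at spot, deposit the GBP at 0.96%, and sell the proceeds forward at 220.668.
Arbitrage profit = |176,001,266.11 − 173,141,853.05| = JPY 2,859,413.

JPY 2,859,413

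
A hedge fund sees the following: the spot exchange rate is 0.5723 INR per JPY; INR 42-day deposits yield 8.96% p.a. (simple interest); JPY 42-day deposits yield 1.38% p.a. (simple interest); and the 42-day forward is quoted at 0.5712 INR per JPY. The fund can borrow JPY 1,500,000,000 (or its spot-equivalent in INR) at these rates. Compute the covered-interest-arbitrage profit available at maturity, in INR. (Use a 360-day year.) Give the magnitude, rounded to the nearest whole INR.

T = 42/360 years.
Invest the JPY and cover forward: 1,500,000,000 × 1.001610 × 0.5712 = INR 858,179,448.00.
Convert at spot and invest in INR: 1,500,000,000 × 0.5723 × 1.01045333333 = INR 867,423,664.00.
The quoted forward undervalues JPY, so borrow JPY, convert to INR at spot, deposit the INR at 8.96%, and buy JPY forward at 0.5712 to cover the loan.
The gap between the two covered legs is INR 9,244,216.

INR 9,244,216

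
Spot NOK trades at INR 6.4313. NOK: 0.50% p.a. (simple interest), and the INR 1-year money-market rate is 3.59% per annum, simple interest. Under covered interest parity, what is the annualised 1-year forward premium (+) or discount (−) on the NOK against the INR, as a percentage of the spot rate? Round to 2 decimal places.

T = 1 year.
F = S · g_INR/g_NOK = 6.4313 × 1.035900/1.005000 = 6.6290385.
Annualised premium = (F − S)/S × (1/T) = (6.6290385 − 6.4313)/6.4313 ÷ 1 = 3.07%.

+3.07%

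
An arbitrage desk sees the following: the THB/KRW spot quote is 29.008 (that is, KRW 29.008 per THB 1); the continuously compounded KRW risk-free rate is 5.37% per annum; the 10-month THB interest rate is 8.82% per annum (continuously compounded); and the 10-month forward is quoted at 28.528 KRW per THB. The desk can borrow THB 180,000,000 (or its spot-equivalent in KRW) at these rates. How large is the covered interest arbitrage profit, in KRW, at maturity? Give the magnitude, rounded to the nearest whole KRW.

KRW 66,275,550

T = 10/12 years.
Route A — deposit THB, sell forward: 180,000,000 × 1.076268536672 × 28.528 = KRW 5,526,681,986.55.
Route B — convert at spot, deposit KRW: 180,000,000 × 29.008 × 1.045766385629 = KRW 5,460,406,436.58.
The quoted forward overvalues THB, so borrow KRW, buy THB at spot, deposit the THB at 8.82%, and sell the proceeds forward at 28.528.
Profit = 5,526,681,986.55 − 5,460,406,436.58 = KRW 66,275,550.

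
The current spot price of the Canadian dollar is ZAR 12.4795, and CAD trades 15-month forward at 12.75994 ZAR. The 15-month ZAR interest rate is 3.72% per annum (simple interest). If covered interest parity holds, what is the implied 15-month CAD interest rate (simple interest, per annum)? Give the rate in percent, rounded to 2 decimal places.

T = 15/12 years.
By CIP, F/S equals the ZAR-to-CAD growth ratio: 12.75994/12.4795 = 1.0224721.
The ZAR side grows by 1 + 0.0372×15/12 = 1.046500.
So the CAD growth factor = 1.0234998.
(1.0234998 − 1)/T = 0.018800, i.e. 1.88%.

1.88%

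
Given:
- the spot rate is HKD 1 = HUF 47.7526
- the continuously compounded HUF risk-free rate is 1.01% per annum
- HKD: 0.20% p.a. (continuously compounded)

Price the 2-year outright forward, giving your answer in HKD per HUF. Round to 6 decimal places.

T = 2 years.
Growth of 1 HUF over T: e^(0.0101×2) = 1.0204054.
HKD accumulates by e^(0.0020×2) = 1.004008.
CIP: F = S · (grow HUF)/(grow HKD) = 47.7526 × 1.0204054/1.004008 = 48.53249 HUF per HKD.
Quoted the other way: 1/48.53249 = 0.020605 HKD per HUF.

0.020605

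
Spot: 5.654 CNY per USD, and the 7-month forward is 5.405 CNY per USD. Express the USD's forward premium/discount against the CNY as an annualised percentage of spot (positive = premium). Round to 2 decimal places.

T = 7/12 years.
Period premium: (5.405 − 5.654)/5.654 = -0.0440396.
×(1/T) gives -7.55% p.a.

-7.55%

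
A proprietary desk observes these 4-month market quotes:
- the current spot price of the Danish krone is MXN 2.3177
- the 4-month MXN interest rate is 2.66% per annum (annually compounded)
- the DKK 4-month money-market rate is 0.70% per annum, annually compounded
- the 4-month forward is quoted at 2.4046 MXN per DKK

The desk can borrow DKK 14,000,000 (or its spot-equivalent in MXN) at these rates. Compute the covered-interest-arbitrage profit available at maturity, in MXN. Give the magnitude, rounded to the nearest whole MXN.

MXN 1,009,778

T = 4/12 years.
Invest the DKK and cover forward: 14,000,000 × 1.00232791 × 2.4046 = MXN 33,742,767.69.
Convert at spot and invest in MXN: 14,000,000 × 2.3177 × 1.0087891905 = MXN 32,732,989.90.
The quoted forward overvalues DKK, so borrow MXN, buy DKK at spot, deposit the DKK at 0.70%, and sell the proceeds forward at 2.4046.
Arbitrage profit = |33,742,767.69 − 32,732,989.90| = MXN 1,009,778.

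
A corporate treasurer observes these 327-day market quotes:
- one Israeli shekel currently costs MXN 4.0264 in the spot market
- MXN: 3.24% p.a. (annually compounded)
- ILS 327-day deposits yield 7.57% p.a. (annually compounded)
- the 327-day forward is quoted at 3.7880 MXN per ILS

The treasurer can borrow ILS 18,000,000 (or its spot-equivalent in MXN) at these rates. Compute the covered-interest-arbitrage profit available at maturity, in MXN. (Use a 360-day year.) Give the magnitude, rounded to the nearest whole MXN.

MXN 1,748,461

T = 327/360 years.
Keep in ILS, deliver into the forward: 18,000,000·1.0685285851·3.7880 = MXN 72,856,553.05.
Swap to MXN now, deposit: 18,000,000·4.0264·1.0293868032 = MXN 74,605,014.44.
The quoted forward undervalues ILS, so borrow ILS, convert to MXN at spot, deposit the MXN at 3.24%, and buy ILS forward at 3.7880 to cover the loan.
The gap between the two covered legs is MXN 1,748,461.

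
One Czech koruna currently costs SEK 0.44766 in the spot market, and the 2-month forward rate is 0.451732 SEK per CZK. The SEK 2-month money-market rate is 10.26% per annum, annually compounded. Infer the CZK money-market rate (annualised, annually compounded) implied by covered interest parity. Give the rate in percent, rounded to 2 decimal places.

T = 2/12 years.
CIP gives F = S · g_SEK/g_CZK, so g_SEK/g_CZK = 0.451732/0.44766 = 1.0090962.
The SEK side grows by (1 + 0.1026)^(2/12) = 1.0164117.
So the CZK growth factor = 1.0072496.
r = 1.0072496^(12/2) − 1 = 0.044294 → 4.43%.

4.43%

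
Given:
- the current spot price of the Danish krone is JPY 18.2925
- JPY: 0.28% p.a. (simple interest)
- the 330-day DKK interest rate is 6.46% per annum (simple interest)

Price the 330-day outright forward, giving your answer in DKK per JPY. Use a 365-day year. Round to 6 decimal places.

T = 330/365 years.
JPY accumulates by 1 + 0.0028×330/365 = 1.0025315.
DKK growth factor: 1 + 0.0646×330/365 = 1.0584055.
Forward (JPY per DKK) = 18.2925 × 1.0025315 / 1.0584055 = 17.32683.
Invert for DKK per JPY: 1 / 17.32683 = 0.057714.

0.057714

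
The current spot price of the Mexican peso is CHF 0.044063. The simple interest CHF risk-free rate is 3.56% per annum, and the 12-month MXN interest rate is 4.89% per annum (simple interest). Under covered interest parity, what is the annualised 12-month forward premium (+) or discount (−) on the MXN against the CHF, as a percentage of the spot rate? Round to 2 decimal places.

T = 1 year.
No-arbitrage forward: 0.044063 × 1.035600 / 1.048900 = 0.043504283 CHF/MXN.
Annualised premium = (F − S)/S × (1/T) = (0.043504283 − 0.044063)/0.044063 ÷ 1 = -1.27%.

-1.27%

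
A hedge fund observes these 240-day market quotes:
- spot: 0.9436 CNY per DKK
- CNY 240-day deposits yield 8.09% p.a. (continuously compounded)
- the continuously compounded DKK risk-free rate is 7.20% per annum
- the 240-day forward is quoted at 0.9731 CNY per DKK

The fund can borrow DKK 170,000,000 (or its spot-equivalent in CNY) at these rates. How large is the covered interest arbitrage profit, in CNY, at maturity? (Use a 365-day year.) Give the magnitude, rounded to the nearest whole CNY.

CNY 4,270,996

T = 240/365 years.
Invest the DKK and cover forward: 170,000,000 × 1.04848101644 × 0.9731 = CNY 173,447,069.11.
Convert at spot and invest in CNY: 170,000,000 × 0.9436 × 1.0546347733 = CNY 169,176,073.25.
The quoted forward overvalues DKK, so borrow CNY, buy DKK at spot, deposit the DKK at 7.20%, and sell the proceeds forward at 0.9731.
Profit = 173,447,069.11 − 169,176,073.25 = CNY 4,270,996.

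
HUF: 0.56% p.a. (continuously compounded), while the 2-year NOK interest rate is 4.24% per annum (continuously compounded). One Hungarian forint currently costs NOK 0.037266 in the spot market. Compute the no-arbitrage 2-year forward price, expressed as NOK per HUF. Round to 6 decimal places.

T = 2 years.
NOK accumulates by e^(0.0424×2) = 1.0884993.
HUF accumulates by e^(0.0056×2) = 1.011263.
Forward (NOK per HUF) = 0.037266 × 1.0884993 / 1.011263 = 0.04011223.

0.040112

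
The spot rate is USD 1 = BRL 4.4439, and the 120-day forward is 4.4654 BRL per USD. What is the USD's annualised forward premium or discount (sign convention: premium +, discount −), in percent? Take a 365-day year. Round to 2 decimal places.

+1.47%

T = 120/365 years.
(F − S)/S = (4.4654 − 4.4439)/4.4439 = 0.0048381.
×(1/T) gives 1.47% p.a.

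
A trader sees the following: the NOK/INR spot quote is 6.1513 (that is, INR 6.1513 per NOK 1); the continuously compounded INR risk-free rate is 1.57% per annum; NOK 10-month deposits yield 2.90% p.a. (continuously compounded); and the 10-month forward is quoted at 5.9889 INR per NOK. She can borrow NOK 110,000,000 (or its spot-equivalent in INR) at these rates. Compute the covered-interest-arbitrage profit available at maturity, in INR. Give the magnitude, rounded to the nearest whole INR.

INR 10,660,487

T = 10/12 years.
Invest the NOK and cover forward: 110,000,000 × 1.02446104717 × 5.9889 = INR 674,893,424.19.
Convert at spot and invest in INR: 110,000,000 × 6.1513 × 1.01316929462 = INR 685,553,911.02.
The quoted forward undervalues NOK, so borrow NOK, convert to INR at spot, deposit the INR at 1.57%, and buy NOK forward at 5.9889 to cover the loan.
The gap between the two covered legs is INR 10,660,487.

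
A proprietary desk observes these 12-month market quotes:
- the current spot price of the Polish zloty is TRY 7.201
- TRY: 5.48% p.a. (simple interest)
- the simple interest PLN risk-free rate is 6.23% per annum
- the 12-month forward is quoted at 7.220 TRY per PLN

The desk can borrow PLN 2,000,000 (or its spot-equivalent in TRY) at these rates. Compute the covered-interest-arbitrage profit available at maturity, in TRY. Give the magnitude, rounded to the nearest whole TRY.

T = 1 year.
Invest the PLN and cover forward: 2,000,000 × 1.062300 × 7.220 = TRY 15,339,612.00.
Convert at spot and invest in TRY: 2,000,000 × 7.201 × 1.054800 = TRY 15,191,229.60.
The quoted forward overvalues PLN, so borrow TRY, buy PLN at spot, deposit the PLN at 6.23%, and sell the proceeds forward at 7.220.
Profit = 15,339,612.00 − 15,191,229.60 = TRY 148,382.

TRY 148,382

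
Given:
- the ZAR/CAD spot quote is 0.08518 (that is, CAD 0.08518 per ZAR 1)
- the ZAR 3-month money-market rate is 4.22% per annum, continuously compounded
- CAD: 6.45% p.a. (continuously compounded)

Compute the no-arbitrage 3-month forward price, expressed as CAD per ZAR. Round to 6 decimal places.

0.085656

T = 3/12 years.
Growth of 1 CAD over T: e^(0.0645×3/12) = 1.0162557.
Growth of 1 ZAR over T: e^(0.0422×3/12) = 1.0106058.
So F = 0.08518 × 1.0162557 / 1.0106058 = 0.08565621 (CAD/ZAR).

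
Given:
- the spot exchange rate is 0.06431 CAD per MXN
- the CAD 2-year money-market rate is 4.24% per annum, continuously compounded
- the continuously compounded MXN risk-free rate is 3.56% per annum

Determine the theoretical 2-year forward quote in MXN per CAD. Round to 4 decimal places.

15.3396

T = 2 years.
Growth of 1 CAD over T: e^(0.0424×2) = 1.08849935.
MXN growth factor: e^(0.0356×2) = 1.07379596.
So F = 0.06431 × 1.08849935 / 1.07379596 = 0.065190591 (CAD/MXN).
Invert for MXN per CAD: 1 / 0.065190591 = 15.3396.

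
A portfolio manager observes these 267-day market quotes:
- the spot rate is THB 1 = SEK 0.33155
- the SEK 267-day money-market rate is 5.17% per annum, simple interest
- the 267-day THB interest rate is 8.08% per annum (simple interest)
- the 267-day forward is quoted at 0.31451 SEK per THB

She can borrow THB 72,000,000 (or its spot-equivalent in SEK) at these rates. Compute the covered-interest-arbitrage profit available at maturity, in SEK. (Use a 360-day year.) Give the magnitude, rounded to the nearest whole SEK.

SEK 785,194

T = 267/360 years.
Invest the THB and cover forward: 72,000,000 × 1.0599266667 × 0.31451 = SEK 24,001,742.59.
Convert at spot and invest in SEK: 72,000,000 × 0.33155 × 1.0383441667 = SEK 24,786,936.61.
The quoted forward undervalues THB, so borrow THB, convert to SEK at spot, deposit the SEK at 5.17%, and buy THB forward at 0.31451 to cover the loan.
The gap between the two covered legs is SEK 785,194.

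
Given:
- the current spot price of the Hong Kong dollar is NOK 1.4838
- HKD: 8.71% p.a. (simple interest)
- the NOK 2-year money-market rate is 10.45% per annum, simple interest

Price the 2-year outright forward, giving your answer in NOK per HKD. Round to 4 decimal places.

T = 2 years.
NOK accumulates by 1 + 0.1045×2 = 1.209000.
HKD accumulates by 1 + 0.0871×2 = 1.174200.
So F = 1.4838 × 1.209000 / 1.174200 = 1.527776 (NOK/HKD).

1.5278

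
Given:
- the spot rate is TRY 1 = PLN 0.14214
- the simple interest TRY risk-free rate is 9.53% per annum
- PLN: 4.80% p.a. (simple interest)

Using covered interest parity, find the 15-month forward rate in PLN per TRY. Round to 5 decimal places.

0.13463

T = 15/12 years.
PLN growth factor: 1 + 0.0480×15/12 = 1.060000.
TRY growth factor: 1 + 0.0953×15/12 = 1.119125.
CIP: F = S · (grow PLN)/(grow TRY) = 0.14214 × 1.060000/1.119125 = 0.1346305 PLN per TRY.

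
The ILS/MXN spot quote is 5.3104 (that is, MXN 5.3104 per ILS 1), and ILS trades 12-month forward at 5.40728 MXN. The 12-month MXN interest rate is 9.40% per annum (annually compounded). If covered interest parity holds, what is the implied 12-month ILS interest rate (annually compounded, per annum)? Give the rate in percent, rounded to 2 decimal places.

T = 1 year.
CIP gives F = S · g_MXN/g_ILS, so g_MXN/g_ILS = 5.40728/5.3104 = 1.0182434.
The MXN side grows by (1 + 0.0940)^1 = 1.094000.
So the ILS growth factor = 1.0743993.
Annualise: 1.0743993^(1/1) − 1 = 0.074399 = 7.44%.

7.44%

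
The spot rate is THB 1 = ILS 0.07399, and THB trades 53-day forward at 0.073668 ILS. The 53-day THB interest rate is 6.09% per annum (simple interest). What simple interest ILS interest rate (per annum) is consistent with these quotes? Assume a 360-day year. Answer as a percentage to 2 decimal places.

T = 53/360 years.
By CIP, F/S equals the ILS-to-THB growth ratio: 0.073668/0.07399 = 0.9956481.
THB growth factor: 1 + 0.0609×53/360 = 1.0089658.
Hence g_ILS = 1.0045749.
r = (1.0045749 − 1)/(53/360) = 0.031075 → 3.11%.

3.11%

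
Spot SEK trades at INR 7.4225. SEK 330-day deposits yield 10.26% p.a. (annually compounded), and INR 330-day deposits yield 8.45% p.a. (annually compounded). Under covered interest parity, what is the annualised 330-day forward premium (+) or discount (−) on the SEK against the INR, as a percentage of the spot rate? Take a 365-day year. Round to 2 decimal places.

-1.64%

T = 330/365 years.
CIP forward (INR per SEK) = 7.4225 × 1.0760969/1.0923216 = 7.3122506.
Annualised premium = (F − S)/S × (1/T) = (7.3122506 − 7.4225)/7.4225 ÷ (330/365) = -1.64%.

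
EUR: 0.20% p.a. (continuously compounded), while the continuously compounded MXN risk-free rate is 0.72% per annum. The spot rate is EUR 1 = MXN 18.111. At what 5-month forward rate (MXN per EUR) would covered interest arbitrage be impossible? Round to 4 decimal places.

T = 5/12 years.
Growth of 1 MXN over T: e^(0.0072×5/12) = 1.0030045.
Growth of 1 EUR over T: e^(0.0020×5/12) = 1.00083368.
So F = 18.111 × 1.0030045 / 1.00083368 = 18.150283 (MXN/EUR).

18.1503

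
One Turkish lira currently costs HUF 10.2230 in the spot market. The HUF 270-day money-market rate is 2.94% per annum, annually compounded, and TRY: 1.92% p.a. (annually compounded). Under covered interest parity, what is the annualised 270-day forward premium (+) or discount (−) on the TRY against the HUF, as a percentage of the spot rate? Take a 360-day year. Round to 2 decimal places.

+1.00%

T = 270/360 years.
CIP forward (HUF per TRY) = 10.223 × 1.0219699/1.0143657 = 10.2996368.
(F − S)/S ÷ T = (10.2996368 − 10.223)/10.223/(270/360) = 0.009995 → 1.00%.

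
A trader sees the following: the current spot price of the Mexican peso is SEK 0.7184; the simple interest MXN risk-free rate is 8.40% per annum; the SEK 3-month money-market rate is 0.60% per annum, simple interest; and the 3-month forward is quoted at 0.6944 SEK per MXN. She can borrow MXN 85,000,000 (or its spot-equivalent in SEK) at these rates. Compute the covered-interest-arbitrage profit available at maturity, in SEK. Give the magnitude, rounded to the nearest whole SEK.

T = 3/12 years.
Route A — deposit MXN, sell forward: 85,000,000 × 1.021000 × 0.6944 = SEK 60,263,504.00.
Route B — convert at spot, deposit SEK: 85,000,000 × 0.7184 × 1.001500 = SEK 61,155,596.00.
The quoted forward undervalues MXN, so borrow MXN, convert to SEK at spot, deposit the SEK at 0.60%, and buy MXN forward at 0.6944 to cover the loan.
Profit = 61,155,596.00 − 60,263,504.00 = SEK 892,092.

SEK 892,092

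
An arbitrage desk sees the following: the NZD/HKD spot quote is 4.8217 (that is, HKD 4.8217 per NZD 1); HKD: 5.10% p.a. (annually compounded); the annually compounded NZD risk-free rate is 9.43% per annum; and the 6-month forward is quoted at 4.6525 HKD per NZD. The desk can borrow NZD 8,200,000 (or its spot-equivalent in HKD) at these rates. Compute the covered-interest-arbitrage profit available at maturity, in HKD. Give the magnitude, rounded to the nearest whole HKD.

T = 6/12 years.
Invest the NZD and cover forward: 8,200,000 × 1.0460879504 × 4.6525 = HKD 39,908,778.35.
Convert at spot and invest in HKD: 8,200,000 × 4.8217 × 1.0251829105 = HKD 40,533,620.40.
The quoted forward undervalues NZD, so borrow NZD, convert to HKD at spot, deposit the HKD at 5.10%, and buy NZD forward at 4.6525 to cover the loan.
The gap between the two covered legs is HKD 624,842.

HKD 624,842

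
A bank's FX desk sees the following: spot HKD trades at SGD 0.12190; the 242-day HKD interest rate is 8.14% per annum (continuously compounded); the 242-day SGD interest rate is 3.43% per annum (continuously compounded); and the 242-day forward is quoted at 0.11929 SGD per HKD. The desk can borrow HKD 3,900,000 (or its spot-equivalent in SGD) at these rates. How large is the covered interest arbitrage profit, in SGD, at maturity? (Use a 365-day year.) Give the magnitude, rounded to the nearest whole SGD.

T = 242/365 years.
Invest the HKD and cover forward: 3,900,000 × 1.05545222 × 0.11929 = SGD 491,029.09.
Convert at spot and invest in SGD: 3,900,000 × 0.12190 × 1.02300193 = SGD 486,345.35.
The quoted forward overvalues HKD, so borrow SGD, buy HKD at spot, deposit the HKD at 8.14%, and sell the proceeds forward at 0.11929.
Arbitrage profit = |491,029.09 − 486,345.35| = SGD 4,684.

SGD 4,684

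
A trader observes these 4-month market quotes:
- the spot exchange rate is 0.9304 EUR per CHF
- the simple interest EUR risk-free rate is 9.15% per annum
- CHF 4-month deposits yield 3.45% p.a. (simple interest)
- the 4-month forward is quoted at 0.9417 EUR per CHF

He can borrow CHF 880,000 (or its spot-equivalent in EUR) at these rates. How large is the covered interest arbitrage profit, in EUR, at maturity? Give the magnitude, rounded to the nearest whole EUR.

EUR 5,498

T = 4/12 years.
Keep in CHF, deliver into the forward: 880,000·1.011500·0.9417 = EUR 838,226.00.
Swap to EUR now, deposit: 880,000·0.9304·1.030500 = EUR 843,723.94.
The quoted forward undervalues CHF, so borrow CHF, convert to EUR at spot, deposit the EUR at 9.15%, and buy CHF forward at 0.9417 to cover the loan.
Profit = 843,723.94 − 838,226.00 = EUR 5,498.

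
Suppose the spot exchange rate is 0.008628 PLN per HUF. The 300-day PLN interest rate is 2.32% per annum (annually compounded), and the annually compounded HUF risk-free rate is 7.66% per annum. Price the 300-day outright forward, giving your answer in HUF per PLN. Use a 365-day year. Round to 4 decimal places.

120.8507

T = 300/365 years.
PLN accumulates by (1 + 0.0232)^(300/365) = 1.019029457.
Growth of 1 HUF over T: (1 + 0.0766)^(300/365) = 1.062541893.
CIP: F = S · (grow PLN)/(grow HUF) = 0.008628 × 1.019029457/1.062541893 = 0.00827467247 PLN per HUF.
Quoted the other way: 1/0.00827467247 = 120.8507 HUF per PLN.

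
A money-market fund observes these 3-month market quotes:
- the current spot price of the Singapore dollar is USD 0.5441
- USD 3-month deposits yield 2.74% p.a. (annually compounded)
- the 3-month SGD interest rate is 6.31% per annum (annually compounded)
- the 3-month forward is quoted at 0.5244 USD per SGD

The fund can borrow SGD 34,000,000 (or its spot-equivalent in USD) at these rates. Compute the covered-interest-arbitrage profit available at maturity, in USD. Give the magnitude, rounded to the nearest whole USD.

USD 520,398

T = 3/12 years.
Route A — deposit SGD, sell forward: 34,000,000 × 1.0154148946 × 0.5244 = USD 18,104,441.40.
Route B — convert at spot, deposit USD: 34,000,000 × 0.5441 × 1.0067807205 = USD 18,624,839.26.
The quoted forward undervalues SGD, so borrow SGD, convert to USD at spot, deposit the USD at 2.74%, and buy SGD forward at 0.5244 to cover the loan.
Profit = 18,624,839.26 − 18,104,441.40 = USD 520,398.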